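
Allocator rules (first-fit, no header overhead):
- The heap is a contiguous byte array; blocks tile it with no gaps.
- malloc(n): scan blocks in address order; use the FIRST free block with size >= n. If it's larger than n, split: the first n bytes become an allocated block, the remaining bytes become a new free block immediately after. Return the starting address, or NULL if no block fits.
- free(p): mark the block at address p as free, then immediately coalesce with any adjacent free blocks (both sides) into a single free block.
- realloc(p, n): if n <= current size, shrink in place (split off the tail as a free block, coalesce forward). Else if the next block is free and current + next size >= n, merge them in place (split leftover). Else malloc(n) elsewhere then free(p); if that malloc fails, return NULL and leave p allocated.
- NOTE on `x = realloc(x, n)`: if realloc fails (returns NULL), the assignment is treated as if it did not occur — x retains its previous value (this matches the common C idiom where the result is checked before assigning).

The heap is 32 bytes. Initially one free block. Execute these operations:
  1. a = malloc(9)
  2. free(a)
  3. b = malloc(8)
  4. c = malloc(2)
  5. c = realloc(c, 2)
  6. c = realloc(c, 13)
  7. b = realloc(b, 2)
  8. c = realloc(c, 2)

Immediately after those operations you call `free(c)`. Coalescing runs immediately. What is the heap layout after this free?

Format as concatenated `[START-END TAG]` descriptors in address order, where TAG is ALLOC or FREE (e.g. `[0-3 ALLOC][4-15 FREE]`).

Answer: [0-1 ALLOC][2-31 FREE]

Derivation:
Op 1: a = malloc(9) -> a = 0; heap: [0-8 ALLOC][9-31 FREE]
Op 2: free(a) -> (freed a); heap: [0-31 FREE]
Op 3: b = malloc(8) -> b = 0; heap: [0-7 ALLOC][8-31 FREE]
Op 4: c = malloc(2) -> c = 8; heap: [0-7 ALLOC][8-9 ALLOC][10-31 FREE]
Op 5: c = realloc(c, 2) -> c = 8; heap: [0-7 ALLOC][8-9 ALLOC][10-31 FREE]
Op 6: c = realloc(c, 13) -> c = 8; heap: [0-7 ALLOC][8-20 ALLOC][21-31 FREE]
Op 7: b = realloc(b, 2) -> b = 0; heap: [0-1 ALLOC][2-7 FREE][8-20 ALLOC][21-31 FREE]
Op 8: c = realloc(c, 2) -> c = 8; heap: [0-1 ALLOC][2-7 FREE][8-9 ALLOC][10-31 FREE]
free(c): c = 8 -> block [8-9 ALLOC]; mark free, coalesce with adjacent free neighbors -> [0-1 ALLOC][2-31 FREE]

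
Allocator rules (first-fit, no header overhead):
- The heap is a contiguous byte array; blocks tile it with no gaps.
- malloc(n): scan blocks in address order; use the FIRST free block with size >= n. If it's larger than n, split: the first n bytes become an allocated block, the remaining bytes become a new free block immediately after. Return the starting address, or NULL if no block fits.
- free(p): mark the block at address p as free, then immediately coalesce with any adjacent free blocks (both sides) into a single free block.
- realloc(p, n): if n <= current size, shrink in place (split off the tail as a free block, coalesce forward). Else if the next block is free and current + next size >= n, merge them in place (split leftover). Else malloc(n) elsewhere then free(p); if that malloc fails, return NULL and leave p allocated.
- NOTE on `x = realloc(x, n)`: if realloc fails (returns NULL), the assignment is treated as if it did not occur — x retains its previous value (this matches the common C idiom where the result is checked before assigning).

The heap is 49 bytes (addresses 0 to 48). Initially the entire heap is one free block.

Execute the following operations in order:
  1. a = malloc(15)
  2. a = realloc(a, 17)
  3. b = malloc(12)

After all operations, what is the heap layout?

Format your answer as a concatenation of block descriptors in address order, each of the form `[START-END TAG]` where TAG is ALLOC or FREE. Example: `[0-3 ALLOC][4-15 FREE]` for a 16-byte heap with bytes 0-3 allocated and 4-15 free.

Op 1: a = malloc(15) -> a = 0; heap: [0-14 ALLOC][15-48 FREE]
Op 2: a = realloc(a, 17) -> a = 0; heap: [0-16 ALLOC][17-48 FREE]
Op 3: b = malloc(12) -> b = 17; heap: [0-16 ALLOC][17-28 ALLOC][29-48 FREE]

Answer: [0-16 ALLOC][17-28 ALLOC][29-48 FREE]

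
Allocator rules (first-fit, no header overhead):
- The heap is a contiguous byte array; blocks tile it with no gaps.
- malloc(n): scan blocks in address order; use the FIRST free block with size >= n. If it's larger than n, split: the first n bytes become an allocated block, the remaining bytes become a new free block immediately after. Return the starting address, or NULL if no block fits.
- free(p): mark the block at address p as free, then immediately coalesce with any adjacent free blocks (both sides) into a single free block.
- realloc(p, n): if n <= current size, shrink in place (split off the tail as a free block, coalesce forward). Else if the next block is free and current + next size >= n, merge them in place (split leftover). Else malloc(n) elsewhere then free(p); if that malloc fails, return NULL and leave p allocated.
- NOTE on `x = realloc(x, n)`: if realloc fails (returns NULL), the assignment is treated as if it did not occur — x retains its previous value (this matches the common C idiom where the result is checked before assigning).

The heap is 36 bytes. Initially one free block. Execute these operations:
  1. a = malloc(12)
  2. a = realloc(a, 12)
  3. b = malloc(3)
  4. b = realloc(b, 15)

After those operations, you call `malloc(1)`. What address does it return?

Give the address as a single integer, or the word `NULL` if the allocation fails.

Answer: 27

Derivation:
Op 1: a = malloc(12) -> a = 0; heap: [0-11 ALLOC][12-35 FREE]
Op 2: a = realloc(a, 12) -> a = 0; heap: [0-11 ALLOC][12-35 FREE]
Op 3: b = malloc(3) -> b = 12; heap: [0-11 ALLOC][12-14 ALLOC][15-35 FREE]
Op 4: b = realloc(b, 15) -> b = 12; heap: [0-11 ALLOC][12-26 ALLOC][27-35 FREE]
malloc(1): first-fit scan over [0-11 ALLOC][12-26 ALLOC][27-35 FREE] -> 27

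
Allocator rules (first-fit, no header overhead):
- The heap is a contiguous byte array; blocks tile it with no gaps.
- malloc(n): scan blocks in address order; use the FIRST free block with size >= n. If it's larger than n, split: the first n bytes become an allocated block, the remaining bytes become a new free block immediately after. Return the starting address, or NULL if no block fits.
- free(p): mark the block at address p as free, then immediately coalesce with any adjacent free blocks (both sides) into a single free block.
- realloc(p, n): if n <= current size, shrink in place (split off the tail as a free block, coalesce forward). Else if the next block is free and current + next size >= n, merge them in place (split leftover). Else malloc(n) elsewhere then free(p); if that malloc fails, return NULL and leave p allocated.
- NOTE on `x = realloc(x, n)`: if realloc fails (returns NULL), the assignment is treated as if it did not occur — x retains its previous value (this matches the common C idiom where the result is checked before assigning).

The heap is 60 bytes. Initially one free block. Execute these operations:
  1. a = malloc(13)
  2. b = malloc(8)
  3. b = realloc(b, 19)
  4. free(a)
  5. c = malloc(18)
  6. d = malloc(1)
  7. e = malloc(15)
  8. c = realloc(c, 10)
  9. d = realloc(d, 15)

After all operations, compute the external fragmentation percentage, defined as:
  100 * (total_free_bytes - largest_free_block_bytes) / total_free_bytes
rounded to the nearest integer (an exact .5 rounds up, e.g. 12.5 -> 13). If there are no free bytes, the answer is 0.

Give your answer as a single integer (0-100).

Answer: 19

Derivation:
Op 1: a = malloc(13) -> a = 0; heap: [0-12 ALLOC][13-59 FREE]
Op 2: b = malloc(8) -> b = 13; heap: [0-12 ALLOC][13-20 ALLOC][21-59 FREE]
Op 3: b = realloc(b, 19) -> b = 13; heap: [0-12 ALLOC][13-31 ALLOC][32-59 FREE]
Op 4: free(a) -> (freed a); heap: [0-12 FREE][13-31 ALLOC][32-59 FREE]
Op 5: c = malloc(18) -> c = 32; heap: [0-12 FREE][13-31 ALLOC][32-49 ALLOC][50-59 FREE]
Op 6: d = malloc(1) -> d = 0; heap: [0-0 ALLOC][1-12 FREE][13-31 ALLOC][32-49 ALLOC][50-59 FREE]
Op 7: e = malloc(15) -> e = NULL; heap: [0-0 ALLOC][1-12 FREE][13-31 ALLOC][32-49 ALLOC][50-59 FREE]
Op 8: c = realloc(c, 10) -> c = 32; heap: [0-0 ALLOC][1-12 FREE][13-31 ALLOC][32-41 ALLOC][42-59 FREE]
Op 9: d = realloc(d, 15) -> d = 42; heap: [0-12 FREE][13-31 ALLOC][32-41 ALLOC][42-56 ALLOC][57-59 FREE]
Free blocks: [13 3] total_free=16 largest=13 -> 100*(16-13)/16 = 300/16 = 18.75 -> rounds to 19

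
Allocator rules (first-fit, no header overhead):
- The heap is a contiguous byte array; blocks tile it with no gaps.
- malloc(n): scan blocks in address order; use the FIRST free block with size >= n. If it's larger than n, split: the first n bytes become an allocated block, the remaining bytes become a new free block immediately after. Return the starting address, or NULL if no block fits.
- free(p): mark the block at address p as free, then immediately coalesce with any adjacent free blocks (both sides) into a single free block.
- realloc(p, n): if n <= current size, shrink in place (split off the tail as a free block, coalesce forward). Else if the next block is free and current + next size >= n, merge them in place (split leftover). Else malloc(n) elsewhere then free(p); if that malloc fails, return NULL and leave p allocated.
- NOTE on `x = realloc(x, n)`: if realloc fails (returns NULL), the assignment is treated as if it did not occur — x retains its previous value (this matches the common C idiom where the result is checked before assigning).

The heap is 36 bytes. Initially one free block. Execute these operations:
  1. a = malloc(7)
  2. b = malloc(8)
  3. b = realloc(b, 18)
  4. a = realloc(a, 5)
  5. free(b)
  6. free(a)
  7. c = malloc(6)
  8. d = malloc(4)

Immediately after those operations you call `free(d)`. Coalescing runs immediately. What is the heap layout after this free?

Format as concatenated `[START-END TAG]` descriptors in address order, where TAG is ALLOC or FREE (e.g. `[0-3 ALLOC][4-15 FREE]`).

Op 1: a = malloc(7) -> a = 0; heap: [0-6 ALLOC][7-35 FREE]
Op 2: b = malloc(8) -> b = 7; heap: [0-6 ALLOC][7-14 ALLOC][15-35 FREE]
Op 3: b = realloc(b, 18) -> b = 7; heap: [0-6 ALLOC][7-24 ALLOC][25-35 FREE]
Op 4: a = realloc(a, 5) -> a = 0; heap: [0-4 ALLOC][5-6 FREE][7-24 ALLOC][25-35 FREE]
Op 5: free(b) -> (freed b); heap: [0-4 ALLOC][5-35 FREE]
Op 6: free(a) -> (freed a); heap: [0-35 FREE]
Op 7: c = malloc(6) -> c = 0; heap: [0-5 ALLOC][6-35 FREE]
Op 8: d = malloc(4) -> d = 6; heap: [0-5 ALLOC][6-9 ALLOC][10-35 FREE]
free(d): d = 6 -> block [6-9 ALLOC]; mark free, coalesce with adjacent free neighbors -> [0-5 ALLOC][6-35 FREE]

Answer: [0-5 ALLOC][6-35 FREE]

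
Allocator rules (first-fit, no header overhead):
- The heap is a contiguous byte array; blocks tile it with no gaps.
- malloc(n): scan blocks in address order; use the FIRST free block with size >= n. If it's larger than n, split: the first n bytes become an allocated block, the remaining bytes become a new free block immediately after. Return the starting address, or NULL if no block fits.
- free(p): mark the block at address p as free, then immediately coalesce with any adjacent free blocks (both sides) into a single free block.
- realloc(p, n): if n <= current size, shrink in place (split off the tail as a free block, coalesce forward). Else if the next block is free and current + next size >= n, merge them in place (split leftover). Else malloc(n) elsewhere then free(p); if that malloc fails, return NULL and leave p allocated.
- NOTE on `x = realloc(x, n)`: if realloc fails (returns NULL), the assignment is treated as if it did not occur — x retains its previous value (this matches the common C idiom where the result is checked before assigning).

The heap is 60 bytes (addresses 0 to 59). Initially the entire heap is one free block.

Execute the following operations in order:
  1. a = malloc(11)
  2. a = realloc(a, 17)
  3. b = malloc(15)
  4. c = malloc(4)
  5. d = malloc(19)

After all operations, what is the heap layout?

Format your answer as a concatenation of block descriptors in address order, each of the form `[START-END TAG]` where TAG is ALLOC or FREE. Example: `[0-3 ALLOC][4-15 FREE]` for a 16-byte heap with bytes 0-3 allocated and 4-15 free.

Op 1: a = malloc(11) -> a = 0; heap: [0-10 ALLOC][11-59 FREE]
Op 2: a = realloc(a, 17) -> a = 0; heap: [0-16 ALLOC][17-59 FREE]
Op 3: b = malloc(15) -> b = 17; heap: [0-16 ALLOC][17-31 ALLOC][32-59 FREE]
Op 4: c = malloc(4) -> c = 32; heap: [0-16 ALLOC][17-31 ALLOC][32-35 ALLOC][36-59 FREE]
Op 5: d = malloc(19) -> d = 36; heap: [0-16 ALLOC][17-31 ALLOC][32-35 ALLOC][36-54 ALLOC][55-59 FREE]

Answer: [0-16 ALLOC][17-31 ALLOC][32-35 ALLOC][36-54 ALLOC][55-59 FREE]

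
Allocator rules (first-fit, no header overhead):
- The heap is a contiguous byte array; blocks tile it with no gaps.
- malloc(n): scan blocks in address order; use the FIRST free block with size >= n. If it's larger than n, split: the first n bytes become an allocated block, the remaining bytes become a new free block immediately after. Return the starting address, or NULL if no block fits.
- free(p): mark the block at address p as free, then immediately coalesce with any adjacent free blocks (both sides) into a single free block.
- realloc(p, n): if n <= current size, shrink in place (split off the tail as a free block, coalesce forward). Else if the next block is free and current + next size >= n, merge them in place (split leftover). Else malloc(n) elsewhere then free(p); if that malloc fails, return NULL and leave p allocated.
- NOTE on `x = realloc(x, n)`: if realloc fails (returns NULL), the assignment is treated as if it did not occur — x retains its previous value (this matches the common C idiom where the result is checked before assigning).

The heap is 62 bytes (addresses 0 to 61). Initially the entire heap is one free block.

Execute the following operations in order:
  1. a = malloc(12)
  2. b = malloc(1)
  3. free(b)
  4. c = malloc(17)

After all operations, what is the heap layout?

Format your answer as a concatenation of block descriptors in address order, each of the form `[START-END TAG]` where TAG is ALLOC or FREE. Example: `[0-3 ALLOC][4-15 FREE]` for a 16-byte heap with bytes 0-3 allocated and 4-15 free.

Op 1: a = malloc(12) -> a = 0; heap: [0-11 ALLOC][12-61 FREE]
Op 2: b = malloc(1) -> b = 12; heap: [0-11 ALLOC][12-12 ALLOC][13-61 FREE]
Op 3: free(b) -> (freed b); heap: [0-11 ALLOC][12-61 FREE]
Op 4: c = malloc(17) -> c = 12; heap: [0-11 ALLOC][12-28 ALLOC][29-61 FREE]

Answer: [0-11 ALLOC][12-28 ALLOC][29-61 FREE]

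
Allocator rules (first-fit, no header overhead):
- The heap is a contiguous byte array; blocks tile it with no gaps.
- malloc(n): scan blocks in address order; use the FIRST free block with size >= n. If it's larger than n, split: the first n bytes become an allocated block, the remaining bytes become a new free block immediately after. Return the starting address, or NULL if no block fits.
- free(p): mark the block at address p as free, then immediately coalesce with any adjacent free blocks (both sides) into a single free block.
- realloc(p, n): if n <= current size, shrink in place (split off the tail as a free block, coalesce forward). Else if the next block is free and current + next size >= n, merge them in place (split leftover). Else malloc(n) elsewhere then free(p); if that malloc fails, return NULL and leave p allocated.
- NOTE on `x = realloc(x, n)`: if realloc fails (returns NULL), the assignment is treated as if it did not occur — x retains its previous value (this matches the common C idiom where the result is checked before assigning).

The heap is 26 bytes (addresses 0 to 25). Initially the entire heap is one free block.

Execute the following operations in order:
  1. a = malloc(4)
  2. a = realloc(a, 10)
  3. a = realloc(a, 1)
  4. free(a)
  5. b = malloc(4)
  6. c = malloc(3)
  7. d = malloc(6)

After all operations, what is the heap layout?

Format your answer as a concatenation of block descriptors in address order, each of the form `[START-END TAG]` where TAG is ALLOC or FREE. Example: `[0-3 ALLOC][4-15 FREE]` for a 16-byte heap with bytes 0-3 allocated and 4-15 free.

Answer: [0-3 ALLOC][4-6 ALLOC][7-12 ALLOC][13-25 FREE]

Derivation:
Op 1: a = malloc(4) -> a = 0; heap: [0-3 ALLOC][4-25 FREE]
Op 2: a = realloc(a, 10) -> a = 0; heap: [0-9 ALLOC][10-25 FREE]
Op 3: a = realloc(a, 1) -> a = 0; heap: [0-0 ALLOC][1-25 FREE]
Op 4: free(a) -> (freed a); heap: [0-25 FREE]
Op 5: b = malloc(4) -> b = 0; heap: [0-3 ALLOC][4-25 FREE]
Op 6: c = malloc(3) -> c = 4; heap: [0-3 ALLOC][4-6 ALLOC][7-25 FREE]
Op 7: d = malloc(6) -> d = 7; heap: [0-3 ALLOC][4-6 ALLOC][7-12 ALLOC][13-25 FREE]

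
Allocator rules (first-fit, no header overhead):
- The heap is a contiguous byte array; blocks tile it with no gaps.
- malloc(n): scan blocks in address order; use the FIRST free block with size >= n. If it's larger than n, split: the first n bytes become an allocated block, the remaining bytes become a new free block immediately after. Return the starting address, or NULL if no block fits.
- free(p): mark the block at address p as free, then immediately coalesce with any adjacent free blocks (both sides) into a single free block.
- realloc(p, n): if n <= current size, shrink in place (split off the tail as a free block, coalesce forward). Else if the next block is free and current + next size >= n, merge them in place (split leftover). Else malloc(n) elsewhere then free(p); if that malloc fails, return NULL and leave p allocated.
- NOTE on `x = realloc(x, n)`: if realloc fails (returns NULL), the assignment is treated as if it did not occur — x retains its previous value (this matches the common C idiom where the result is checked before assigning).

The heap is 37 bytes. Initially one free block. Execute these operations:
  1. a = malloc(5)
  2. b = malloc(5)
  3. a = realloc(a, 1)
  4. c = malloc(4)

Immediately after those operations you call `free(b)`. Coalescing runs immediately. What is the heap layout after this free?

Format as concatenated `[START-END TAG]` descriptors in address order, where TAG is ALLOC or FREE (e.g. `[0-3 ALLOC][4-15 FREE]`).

Op 1: a = malloc(5) -> a = 0; heap: [0-4 ALLOC][5-36 FREE]
Op 2: b = malloc(5) -> b = 5; heap: [0-4 ALLOC][5-9 ALLOC][10-36 FREE]
Op 3: a = realloc(a, 1) -> a = 0; heap: [0-0 ALLOC][1-4 FREE][5-9 ALLOC][10-36 FREE]
Op 4: c = malloc(4) -> c = 1; heap: [0-0 ALLOC][1-4 ALLOC][5-9 ALLOC][10-36 FREE]
free(b): b = 5 -> block [5-9 ALLOC]; mark free, coalesce with adjacent free neighbors -> [0-0 ALLOC][1-4 ALLOC][5-36 FREE]

Answer: [0-0 ALLOC][1-4 ALLOC][5-36 FREE]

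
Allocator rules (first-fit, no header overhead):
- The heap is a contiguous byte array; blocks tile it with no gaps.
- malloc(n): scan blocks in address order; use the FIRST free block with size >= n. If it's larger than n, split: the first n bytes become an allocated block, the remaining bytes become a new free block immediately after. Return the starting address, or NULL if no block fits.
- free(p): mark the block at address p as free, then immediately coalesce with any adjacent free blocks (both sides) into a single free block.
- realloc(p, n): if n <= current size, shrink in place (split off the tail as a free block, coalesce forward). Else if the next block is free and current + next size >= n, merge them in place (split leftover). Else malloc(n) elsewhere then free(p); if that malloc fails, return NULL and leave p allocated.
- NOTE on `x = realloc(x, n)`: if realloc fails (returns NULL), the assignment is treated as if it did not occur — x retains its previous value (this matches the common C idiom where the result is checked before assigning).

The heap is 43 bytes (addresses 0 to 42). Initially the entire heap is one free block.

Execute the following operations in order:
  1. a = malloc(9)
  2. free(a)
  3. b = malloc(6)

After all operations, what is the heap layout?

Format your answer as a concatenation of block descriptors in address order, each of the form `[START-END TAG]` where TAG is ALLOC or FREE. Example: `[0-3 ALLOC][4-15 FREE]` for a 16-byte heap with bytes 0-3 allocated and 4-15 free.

Op 1: a = malloc(9) -> a = 0; heap: [0-8 ALLOC][9-42 FREE]
Op 2: free(a) -> (freed a); heap: [0-42 FREE]
Op 3: b = malloc(6) -> b = 0; heap: [0-5 ALLOC][6-42 FREE]

Answer: [0-5 ALLOC][6-42 FREE]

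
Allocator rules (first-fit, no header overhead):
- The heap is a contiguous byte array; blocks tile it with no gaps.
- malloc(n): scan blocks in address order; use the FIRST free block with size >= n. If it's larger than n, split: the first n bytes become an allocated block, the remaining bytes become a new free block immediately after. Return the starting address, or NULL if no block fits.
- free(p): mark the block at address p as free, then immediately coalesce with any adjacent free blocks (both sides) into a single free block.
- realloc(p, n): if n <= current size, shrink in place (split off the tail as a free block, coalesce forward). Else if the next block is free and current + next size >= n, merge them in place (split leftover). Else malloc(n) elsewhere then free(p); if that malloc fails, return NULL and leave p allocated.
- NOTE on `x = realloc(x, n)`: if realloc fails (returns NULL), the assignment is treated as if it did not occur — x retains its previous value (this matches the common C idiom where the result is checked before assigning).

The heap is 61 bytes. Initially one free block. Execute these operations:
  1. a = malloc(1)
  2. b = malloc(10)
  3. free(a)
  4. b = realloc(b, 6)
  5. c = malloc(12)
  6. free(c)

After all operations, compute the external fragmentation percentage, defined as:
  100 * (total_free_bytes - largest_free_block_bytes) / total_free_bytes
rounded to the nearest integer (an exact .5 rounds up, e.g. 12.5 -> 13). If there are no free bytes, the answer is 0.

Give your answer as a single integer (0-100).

Op 1: a = malloc(1) -> a = 0; heap: [0-0 ALLOC][1-60 FREE]
Op 2: b = malloc(10) -> b = 1; heap: [0-0 ALLOC][1-10 ALLOC][11-60 FREE]
Op 3: free(a) -> (freed a); heap: [0-0 FREE][1-10 ALLOC][11-60 FREE]
Op 4: b = realloc(b, 6) -> b = 1; heap: [0-0 FREE][1-6 ALLOC][7-60 FREE]
Op 5: c = malloc(12) -> c = 7; heap: [0-0 FREE][1-6 ALLOC][7-18 ALLOC][19-60 FREE]
Op 6: free(c) -> (freed c); heap: [0-0 FREE][1-6 ALLOC][7-60 FREE]
Free blocks: [1 54] total_free=55 largest=54 -> 100*(55-54)/55 = 100/55 ≈ 1.818 -> rounds to 2

Answer: 2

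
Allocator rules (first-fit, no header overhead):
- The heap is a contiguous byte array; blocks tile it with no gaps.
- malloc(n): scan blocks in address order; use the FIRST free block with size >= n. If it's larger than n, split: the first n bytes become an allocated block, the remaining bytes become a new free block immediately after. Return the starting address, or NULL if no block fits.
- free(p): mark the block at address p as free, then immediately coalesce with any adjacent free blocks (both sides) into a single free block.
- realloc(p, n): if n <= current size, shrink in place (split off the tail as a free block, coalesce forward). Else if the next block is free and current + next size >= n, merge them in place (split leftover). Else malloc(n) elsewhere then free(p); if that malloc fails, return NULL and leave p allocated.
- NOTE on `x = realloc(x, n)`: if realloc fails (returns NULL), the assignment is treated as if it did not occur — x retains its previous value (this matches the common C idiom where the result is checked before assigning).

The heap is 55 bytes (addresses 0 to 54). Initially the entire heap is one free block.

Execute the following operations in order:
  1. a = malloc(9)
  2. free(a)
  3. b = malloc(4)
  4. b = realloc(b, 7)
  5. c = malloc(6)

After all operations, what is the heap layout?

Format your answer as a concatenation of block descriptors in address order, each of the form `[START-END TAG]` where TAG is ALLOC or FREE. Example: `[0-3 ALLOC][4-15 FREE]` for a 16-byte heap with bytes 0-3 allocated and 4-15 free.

Answer: [0-6 ALLOC][7-12 ALLOC][13-54 FREE]

Derivation:
Op 1: a = malloc(9) -> a = 0; heap: [0-8 ALLOC][9-54 FREE]
Op 2: free(a) -> (freed a); heap: [0-54 FREE]
Op 3: b = malloc(4) -> b = 0; heap: [0-3 ALLOC][4-54 FREE]
Op 4: b = realloc(b, 7) -> b = 0; heap: [0-6 ALLOC][7-54 FREE]
Op 5: c = malloc(6) -> c = 7; heap: [0-6 ALLOC][7-12 ALLOC][13-54 FREE]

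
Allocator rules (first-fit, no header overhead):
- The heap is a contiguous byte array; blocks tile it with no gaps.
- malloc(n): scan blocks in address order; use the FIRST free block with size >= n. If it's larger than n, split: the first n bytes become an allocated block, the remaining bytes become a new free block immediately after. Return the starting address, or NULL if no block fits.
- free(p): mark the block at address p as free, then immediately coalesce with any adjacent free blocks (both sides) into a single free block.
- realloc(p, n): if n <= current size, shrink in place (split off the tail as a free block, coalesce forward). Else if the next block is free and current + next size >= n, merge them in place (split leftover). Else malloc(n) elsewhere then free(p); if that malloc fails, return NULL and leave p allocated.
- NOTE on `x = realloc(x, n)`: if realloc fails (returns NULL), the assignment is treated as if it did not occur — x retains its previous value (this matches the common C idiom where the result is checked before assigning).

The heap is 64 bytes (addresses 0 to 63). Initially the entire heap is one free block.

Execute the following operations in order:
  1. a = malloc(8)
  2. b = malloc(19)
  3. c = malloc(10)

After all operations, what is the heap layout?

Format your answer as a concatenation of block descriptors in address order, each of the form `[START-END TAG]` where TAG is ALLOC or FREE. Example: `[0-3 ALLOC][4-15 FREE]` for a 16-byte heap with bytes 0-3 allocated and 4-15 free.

Op 1: a = malloc(8) -> a = 0; heap: [0-7 ALLOC][8-63 FREE]
Op 2: b = malloc(19) -> b = 8; heap: [0-7 ALLOC][8-26 ALLOC][27-63 FREE]
Op 3: c = malloc(10) -> c = 27; heap: [0-7 ALLOC][8-26 ALLOC][27-36 ALLOC][37-63 FREE]

Answer: [0-7 ALLOC][8-26 ALLOC][27-36 ALLOC][37-63 FREE]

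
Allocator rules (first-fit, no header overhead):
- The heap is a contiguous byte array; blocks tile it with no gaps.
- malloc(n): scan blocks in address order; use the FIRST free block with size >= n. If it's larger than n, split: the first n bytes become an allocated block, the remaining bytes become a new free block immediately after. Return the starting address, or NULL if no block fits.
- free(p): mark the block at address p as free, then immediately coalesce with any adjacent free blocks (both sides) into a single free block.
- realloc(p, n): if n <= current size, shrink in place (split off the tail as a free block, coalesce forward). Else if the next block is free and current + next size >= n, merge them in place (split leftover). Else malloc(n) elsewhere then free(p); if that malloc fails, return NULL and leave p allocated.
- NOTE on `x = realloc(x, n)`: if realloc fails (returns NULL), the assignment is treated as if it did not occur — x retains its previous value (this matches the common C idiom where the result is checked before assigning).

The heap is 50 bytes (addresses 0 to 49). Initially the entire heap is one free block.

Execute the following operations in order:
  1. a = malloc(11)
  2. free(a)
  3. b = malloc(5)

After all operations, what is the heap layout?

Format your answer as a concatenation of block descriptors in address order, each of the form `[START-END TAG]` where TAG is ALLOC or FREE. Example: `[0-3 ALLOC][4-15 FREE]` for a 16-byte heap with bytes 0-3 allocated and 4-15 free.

Answer: [0-4 ALLOC][5-49 FREE]

Derivation:
Op 1: a = malloc(11) -> a = 0; heap: [0-10 ALLOC][11-49 FREE]
Op 2: free(a) -> (freed a); heap: [0-49 FREE]
Op 3: b = malloc(5) -> b = 0; heap: [0-4 ALLOC][5-49 FREE]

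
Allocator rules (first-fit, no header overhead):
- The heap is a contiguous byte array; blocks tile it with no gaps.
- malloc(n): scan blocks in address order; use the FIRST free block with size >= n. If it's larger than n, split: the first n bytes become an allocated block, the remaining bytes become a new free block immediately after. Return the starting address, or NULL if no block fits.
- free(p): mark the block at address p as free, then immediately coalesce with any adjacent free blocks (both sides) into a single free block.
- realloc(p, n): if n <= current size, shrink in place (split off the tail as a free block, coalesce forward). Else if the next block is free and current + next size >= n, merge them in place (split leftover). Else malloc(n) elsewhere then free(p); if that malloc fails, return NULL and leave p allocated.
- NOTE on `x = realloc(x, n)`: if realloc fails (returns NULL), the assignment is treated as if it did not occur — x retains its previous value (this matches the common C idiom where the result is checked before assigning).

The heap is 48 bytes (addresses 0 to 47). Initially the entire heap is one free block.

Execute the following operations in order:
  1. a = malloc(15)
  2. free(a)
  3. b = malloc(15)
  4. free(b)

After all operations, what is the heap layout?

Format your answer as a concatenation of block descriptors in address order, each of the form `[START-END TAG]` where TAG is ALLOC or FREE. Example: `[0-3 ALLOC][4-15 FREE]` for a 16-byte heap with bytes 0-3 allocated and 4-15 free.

Answer: [0-47 FREE]

Derivation:
Op 1: a = malloc(15) -> a = 0; heap: [0-14 ALLOC][15-47 FREE]
Op 2: free(a) -> (freed a); heap: [0-47 FREE]
Op 3: b = malloc(15) -> b = 0; heap: [0-14 ALLOC][15-47 FREE]
Op 4: free(b) -> (freed b); heap: [0-47 FREE]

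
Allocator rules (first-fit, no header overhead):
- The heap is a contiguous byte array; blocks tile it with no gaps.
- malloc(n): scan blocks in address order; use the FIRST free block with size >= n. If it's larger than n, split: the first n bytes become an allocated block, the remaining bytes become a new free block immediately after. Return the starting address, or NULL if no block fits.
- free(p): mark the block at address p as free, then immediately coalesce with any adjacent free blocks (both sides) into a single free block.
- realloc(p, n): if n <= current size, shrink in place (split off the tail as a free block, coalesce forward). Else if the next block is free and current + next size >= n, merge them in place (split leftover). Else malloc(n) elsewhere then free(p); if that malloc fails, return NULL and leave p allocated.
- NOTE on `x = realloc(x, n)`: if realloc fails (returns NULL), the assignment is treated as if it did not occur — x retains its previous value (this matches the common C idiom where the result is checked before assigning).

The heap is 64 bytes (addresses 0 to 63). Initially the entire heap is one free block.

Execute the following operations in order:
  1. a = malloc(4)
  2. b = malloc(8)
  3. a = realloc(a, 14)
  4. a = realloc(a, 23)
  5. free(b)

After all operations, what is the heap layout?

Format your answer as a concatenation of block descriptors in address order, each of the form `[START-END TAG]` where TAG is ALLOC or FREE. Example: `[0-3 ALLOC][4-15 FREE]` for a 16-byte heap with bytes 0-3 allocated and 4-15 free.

Answer: [0-11 FREE][12-34 ALLOC][35-63 FREE]

Derivation:
Op 1: a = malloc(4) -> a = 0; heap: [0-3 ALLOC][4-63 FREE]
Op 2: b = malloc(8) -> b = 4; heap: [0-3 ALLOC][4-11 ALLOC][12-63 FREE]
Op 3: a = realloc(a, 14) -> a = 12; heap: [0-3 FREE][4-11 ALLOC][12-25 ALLOC][26-63 FREE]
Op 4: a = realloc(a, 23) -> a = 12; heap: [0-3 FREE][4-11 ALLOC][12-34 ALLOC][35-63 FREE]
Op 5: free(b) -> (freed b); heap: [0-11 FREE][12-34 ALLOC][35-63 FREE]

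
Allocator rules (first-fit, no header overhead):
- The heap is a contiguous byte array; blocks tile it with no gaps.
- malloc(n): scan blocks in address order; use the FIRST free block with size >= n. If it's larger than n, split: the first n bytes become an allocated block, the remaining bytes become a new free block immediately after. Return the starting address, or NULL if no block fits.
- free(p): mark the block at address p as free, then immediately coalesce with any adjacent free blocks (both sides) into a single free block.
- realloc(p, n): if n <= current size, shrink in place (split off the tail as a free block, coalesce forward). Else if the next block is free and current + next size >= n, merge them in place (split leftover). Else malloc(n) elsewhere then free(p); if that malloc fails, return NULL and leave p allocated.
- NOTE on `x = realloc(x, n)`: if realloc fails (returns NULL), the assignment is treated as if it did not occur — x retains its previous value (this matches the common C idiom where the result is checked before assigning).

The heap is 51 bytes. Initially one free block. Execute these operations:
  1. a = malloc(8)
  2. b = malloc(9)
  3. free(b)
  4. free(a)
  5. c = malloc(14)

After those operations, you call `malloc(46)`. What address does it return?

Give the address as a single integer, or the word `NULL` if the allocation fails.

Answer: NULL

Derivation:
Op 1: a = malloc(8) -> a = 0; heap: [0-7 ALLOC][8-50 FREE]
Op 2: b = malloc(9) -> b = 8; heap: [0-7 ALLOC][8-16 ALLOC][17-50 FREE]
Op 3: free(b) -> (freed b); heap: [0-7 ALLOC][8-50 FREE]
Op 4: free(a) -> (freed a); heap: [0-50 FREE]
Op 5: c = malloc(14) -> c = 0; heap: [0-13 ALLOC][14-50 FREE]
malloc(46): first-fit scan over [0-13 ALLOC][14-50 FREE] -> NULL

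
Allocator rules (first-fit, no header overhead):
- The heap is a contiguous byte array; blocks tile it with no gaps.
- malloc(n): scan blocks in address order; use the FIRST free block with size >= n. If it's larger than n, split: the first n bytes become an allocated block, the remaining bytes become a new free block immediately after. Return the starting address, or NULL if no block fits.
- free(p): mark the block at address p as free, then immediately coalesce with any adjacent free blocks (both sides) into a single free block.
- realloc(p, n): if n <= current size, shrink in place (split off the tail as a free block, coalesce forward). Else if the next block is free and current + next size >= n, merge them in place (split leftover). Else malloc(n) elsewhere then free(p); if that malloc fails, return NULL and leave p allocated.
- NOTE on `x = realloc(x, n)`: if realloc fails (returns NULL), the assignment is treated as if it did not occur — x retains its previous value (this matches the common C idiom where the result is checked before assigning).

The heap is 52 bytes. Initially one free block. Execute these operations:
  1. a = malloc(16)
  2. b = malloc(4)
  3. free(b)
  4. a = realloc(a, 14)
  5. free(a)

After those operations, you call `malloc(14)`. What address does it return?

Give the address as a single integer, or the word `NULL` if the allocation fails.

Op 1: a = malloc(16) -> a = 0; heap: [0-15 ALLOC][16-51 FREE]
Op 2: b = malloc(4) -> b = 16; heap: [0-15 ALLOC][16-19 ALLOC][20-51 FREE]
Op 3: free(b) -> (freed b); heap: [0-15 ALLOC][16-51 FREE]
Op 4: a = realloc(a, 14) -> a = 0; heap: [0-13 ALLOC][14-51 FREE]
Op 5: free(a) -> (freed a); heap: [0-51 FREE]
malloc(14): first-fit scan over [0-51 FREE] -> 0

Answer: 0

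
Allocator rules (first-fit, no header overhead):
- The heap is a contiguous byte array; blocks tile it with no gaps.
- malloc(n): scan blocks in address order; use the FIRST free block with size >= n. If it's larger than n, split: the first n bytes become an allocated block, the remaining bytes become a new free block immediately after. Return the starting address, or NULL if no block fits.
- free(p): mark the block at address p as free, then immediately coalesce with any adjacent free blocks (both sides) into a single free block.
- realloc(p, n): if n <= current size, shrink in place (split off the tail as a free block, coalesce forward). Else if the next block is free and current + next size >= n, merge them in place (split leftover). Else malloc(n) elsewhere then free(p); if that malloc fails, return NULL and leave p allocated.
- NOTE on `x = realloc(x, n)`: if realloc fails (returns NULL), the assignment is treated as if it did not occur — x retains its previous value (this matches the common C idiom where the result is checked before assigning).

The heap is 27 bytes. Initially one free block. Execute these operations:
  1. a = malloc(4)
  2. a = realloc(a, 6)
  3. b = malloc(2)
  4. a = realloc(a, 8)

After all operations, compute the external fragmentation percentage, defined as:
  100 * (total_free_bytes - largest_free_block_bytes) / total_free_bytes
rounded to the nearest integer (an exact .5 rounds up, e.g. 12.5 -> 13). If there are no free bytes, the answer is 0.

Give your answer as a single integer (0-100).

Op 1: a = malloc(4) -> a = 0; heap: [0-3 ALLOC][4-26 FREE]
Op 2: a = realloc(a, 6) -> a = 0; heap: [0-5 ALLOC][6-26 FREE]
Op 3: b = malloc(2) -> b = 6; heap: [0-5 ALLOC][6-7 ALLOC][8-26 FREE]
Op 4: a = realloc(a, 8) -> a = 8; heap: [0-5 FREE][6-7 ALLOC][8-15 ALLOC][16-26 FREE]
Free blocks: [6 11] total_free=17 largest=11 -> 100*(17-11)/17 = 600/17 ≈ 35.294 -> rounds to 35

Answer: 35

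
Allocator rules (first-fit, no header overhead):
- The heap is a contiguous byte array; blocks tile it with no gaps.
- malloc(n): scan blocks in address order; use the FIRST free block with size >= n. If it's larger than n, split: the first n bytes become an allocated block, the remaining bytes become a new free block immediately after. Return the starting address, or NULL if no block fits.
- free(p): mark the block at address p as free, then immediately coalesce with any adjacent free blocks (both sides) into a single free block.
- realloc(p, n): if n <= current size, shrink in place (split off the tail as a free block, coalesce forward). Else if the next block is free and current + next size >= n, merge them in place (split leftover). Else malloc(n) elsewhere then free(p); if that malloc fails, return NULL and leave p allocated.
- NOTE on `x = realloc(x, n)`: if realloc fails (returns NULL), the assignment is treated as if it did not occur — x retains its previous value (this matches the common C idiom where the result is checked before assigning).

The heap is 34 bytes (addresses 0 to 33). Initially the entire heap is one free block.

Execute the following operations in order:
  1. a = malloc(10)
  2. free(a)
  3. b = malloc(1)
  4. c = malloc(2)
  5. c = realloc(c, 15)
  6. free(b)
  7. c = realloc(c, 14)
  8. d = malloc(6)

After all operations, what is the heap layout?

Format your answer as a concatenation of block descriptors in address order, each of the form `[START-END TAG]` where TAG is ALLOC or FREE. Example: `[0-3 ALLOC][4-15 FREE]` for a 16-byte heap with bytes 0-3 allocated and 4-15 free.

Answer: [0-0 FREE][1-14 ALLOC][15-20 ALLOC][21-33 FREE]

Derivation:
Op 1: a = malloc(10) -> a = 0; heap: [0-9 ALLOC][10-33 FREE]
Op 2: free(a) -> (freed a); heap: [0-33 FREE]
Op 3: b = malloc(1) -> b = 0; heap: [0-0 ALLOC][1-33 FREE]
Op 4: c = malloc(2) -> c = 1; heap: [0-0 ALLOC][1-2 ALLOC][3-33 FREE]
Op 5: c = realloc(c, 15) -> c = 1; heap: [0-0 ALLOC][1-15 ALLOC][16-33 FREE]
Op 6: free(b) -> (freed b); heap: [0-0 FREE][1-15 ALLOC][16-33 FREE]
Op 7: c = realloc(c, 14) -> c = 1; heap: [0-0 FREE][1-14 ALLOC][15-33 FREE]
Op 8: d = malloc(6) -> d = 15; heap: [0-0 FREE][1-14 ALLOC][15-20 ALLOC][21-33 FREE]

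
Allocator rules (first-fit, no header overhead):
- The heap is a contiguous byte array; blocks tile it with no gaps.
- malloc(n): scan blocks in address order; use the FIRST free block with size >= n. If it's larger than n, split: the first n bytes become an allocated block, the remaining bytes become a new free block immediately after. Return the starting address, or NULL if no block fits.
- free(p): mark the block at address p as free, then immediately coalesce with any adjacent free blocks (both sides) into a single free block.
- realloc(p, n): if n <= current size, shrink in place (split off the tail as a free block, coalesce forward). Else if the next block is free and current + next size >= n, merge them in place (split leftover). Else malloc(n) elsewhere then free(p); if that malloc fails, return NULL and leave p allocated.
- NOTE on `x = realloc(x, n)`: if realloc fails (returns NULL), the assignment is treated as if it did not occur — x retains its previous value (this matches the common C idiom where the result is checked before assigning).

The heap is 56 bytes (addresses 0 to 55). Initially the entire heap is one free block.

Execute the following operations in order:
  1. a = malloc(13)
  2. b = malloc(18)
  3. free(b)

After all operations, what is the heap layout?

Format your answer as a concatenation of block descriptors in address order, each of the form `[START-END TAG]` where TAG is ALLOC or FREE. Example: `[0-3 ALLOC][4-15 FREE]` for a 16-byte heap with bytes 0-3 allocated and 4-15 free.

Answer: [0-12 ALLOC][13-55 FREE]

Derivation:
Op 1: a = malloc(13) -> a = 0; heap: [0-12 ALLOC][13-55 FREE]
Op 2: b = malloc(18) -> b = 13; heap: [0-12 ALLOC][13-30 ALLOC][31-55 FREE]
Op 3: free(b) -> (freed b); heap: [0-12 ALLOC][13-55 FREE]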